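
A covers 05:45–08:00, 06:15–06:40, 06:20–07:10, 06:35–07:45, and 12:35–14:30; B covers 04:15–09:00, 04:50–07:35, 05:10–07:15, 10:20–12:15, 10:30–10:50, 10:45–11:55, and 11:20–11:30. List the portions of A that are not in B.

12:35–14:30

A, merged: 05:45–08:00, 12:35–14:30.
B, merged: 04:15–09:00, 10:20–12:15.
05:45–08:00: fully covered by B → removed.
12:35–14:30: no B overlap → unchanged.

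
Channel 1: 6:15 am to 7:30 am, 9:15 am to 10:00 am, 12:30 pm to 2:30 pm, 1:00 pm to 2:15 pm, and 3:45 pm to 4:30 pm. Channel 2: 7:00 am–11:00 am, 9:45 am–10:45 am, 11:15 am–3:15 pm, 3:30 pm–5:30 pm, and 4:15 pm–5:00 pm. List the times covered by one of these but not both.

6:15 am–7:00 am, 7:30 am–9:15 am, 10:00 am–11:00 am, 11:15 am–12:30 pm, 2:30 pm–3:15 pm, 3:30 pm–3:45 pm, 4:30 pm–5:30 pm

A, merged: 6:15 am–7:30 am, 9:15 am–10:00 am, 12:30 pm–2:30 pm, 3:45 pm–4:30 pm.
B, merged: 7:00 am–11:00 am, 11:15 am–3:15 pm, 3:30 pm–5:30 pm.
A but not B: 6:15 am–7:00 am.
B but not A: 7:30 am–9:15 am, 10:00 am–11:00 am, 11:15 am–12:30 pm, 2:30 pm–3:15 pm, 3:30 pm–3:45 pm, 4:30 pm–5:30 pm.
Combining gives A △ B.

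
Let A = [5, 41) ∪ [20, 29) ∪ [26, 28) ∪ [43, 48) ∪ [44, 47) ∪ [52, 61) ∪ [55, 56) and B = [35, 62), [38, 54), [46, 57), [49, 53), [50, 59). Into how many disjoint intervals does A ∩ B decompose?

3

First set merges to [5, 41), [43, 48), [52, 61).
Second set merges to [35, 62).
A ∩ B = [35, 41), [43, 48), [52, 61).
That is 3 disjoint pieces.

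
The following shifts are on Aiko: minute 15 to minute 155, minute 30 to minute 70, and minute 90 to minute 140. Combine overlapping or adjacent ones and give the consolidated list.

minute 15 to minute 155

minute 30 to minute 70 overlaps/touches minute 15 to minute 155 → extend to minute 15 to minute 155.
minute 90 to minute 140 overlaps/touches minute 15 to minute 155 → extend to minute 15 to minute 155.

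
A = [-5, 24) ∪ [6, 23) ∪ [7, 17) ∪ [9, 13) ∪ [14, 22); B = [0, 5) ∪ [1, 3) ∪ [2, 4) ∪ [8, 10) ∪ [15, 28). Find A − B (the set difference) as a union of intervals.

[-5, 0) ∪ [5, 8) ∪ [10, 15)

A, merged: [-5, 24).
B, merged: [0, 5), [8, 10), [15, 28).
[-5, 24) with B removed leaves [-5, 0), [5, 8), [10, 15).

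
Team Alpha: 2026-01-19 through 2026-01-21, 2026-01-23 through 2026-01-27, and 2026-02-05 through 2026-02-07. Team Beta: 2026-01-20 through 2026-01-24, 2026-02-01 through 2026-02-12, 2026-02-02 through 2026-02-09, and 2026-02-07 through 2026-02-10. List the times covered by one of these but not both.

Second set merges to 2026-01-20 through 2026-01-24, 2026-02-01 through 2026-02-12.
Only in the first: 2026-01-19 through 2026-01-19, 2026-01-25 through 2026-01-27.
Only in the second: 2026-01-22 through 2026-01-22, 2026-02-01 through 2026-02-04, 2026-02-08 through 2026-02-12.
Together these are the periods covered by exactly one.

2026-01-19 through 2026-01-19, 2026-01-22 through 2026-01-22, 2026-01-25 through 2026-01-27, 2026-02-01 through 2026-02-04, 2026-02-08 through 2026-02-12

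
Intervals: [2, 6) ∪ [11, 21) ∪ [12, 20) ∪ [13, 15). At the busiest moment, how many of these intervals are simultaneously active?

Walk the sorted start/end points keeping a running depth.
The depth first hits 3 at 13.

3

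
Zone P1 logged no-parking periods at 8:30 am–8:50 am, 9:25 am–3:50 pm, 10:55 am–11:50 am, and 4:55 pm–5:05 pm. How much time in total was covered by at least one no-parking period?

Merged: 8:30 am–8:50 am, 9:25 am–3:50 pm, 4:55 pm–5:05 pm.
Lengths: 20 min + 6 h 25 min + 10 min = 6 h 55 min.

6 h 55 min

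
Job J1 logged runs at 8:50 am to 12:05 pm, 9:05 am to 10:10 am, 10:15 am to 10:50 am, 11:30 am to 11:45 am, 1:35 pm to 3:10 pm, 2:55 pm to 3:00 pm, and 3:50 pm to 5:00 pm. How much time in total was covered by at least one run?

6 h

Merged: 8:50 am–12:05 pm, 1:35 pm–3:10 pm, 3:50 pm–5:00 pm.
Lengths: 3 h 15 min + 1 h 35 min + 1 h 10 min = 6 h.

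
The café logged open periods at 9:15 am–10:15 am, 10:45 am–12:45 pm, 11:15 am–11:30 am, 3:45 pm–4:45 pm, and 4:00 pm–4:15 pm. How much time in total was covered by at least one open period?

4 h

Merged: 9:15 am–10:15 am, 10:45 am–12:45 pm, 3:45 pm–4:45 pm.
Lengths: 1 h + 2 h + 1 h = 4 h.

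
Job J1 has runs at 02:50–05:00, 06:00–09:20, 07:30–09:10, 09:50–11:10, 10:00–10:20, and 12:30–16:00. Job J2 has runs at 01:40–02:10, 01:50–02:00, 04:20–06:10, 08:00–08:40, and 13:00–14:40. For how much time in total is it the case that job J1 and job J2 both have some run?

3 h 10 min

A, merged: 02:50–05:00, 06:00–09:20, 09:50–11:10, 12:30–16:00.
B, merged: 01:40–02:10, 04:20–06:10, 08:00–08:40, 13:00–14:40.
A ∩ B = 04:20–05:00, 06:00–06:10, 08:00–08:40, 13:00–14:40.
Total: 40 min + 10 min + 40 min + 1 h 40 min = 3 h 10 min.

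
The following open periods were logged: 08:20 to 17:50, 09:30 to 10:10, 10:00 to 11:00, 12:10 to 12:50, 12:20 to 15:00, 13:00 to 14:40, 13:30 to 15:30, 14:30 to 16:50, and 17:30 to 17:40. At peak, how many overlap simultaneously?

5

Walk the sorted start/end points keeping a running depth.
The depth first hits 5 at 14:30.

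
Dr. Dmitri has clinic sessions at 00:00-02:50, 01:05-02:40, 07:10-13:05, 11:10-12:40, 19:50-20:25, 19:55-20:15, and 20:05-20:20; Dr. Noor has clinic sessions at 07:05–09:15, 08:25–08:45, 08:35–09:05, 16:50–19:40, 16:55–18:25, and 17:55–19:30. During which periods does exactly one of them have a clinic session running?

First set merges to 00:00–02:50, 07:10–13:05, 19:50–20:25.
Second set merges to 07:05–09:15, 16:50–19:40.
A \ B = 00:00–02:50, 09:15–13:05, 19:50–20:25.
B \ A = 07:05–07:10, 16:50–19:40.
Union of the two gives the symmetric difference.

00:00–02:50, 07:05–07:10, 09:15–13:05, 16:50–19:40, 19:50–20:25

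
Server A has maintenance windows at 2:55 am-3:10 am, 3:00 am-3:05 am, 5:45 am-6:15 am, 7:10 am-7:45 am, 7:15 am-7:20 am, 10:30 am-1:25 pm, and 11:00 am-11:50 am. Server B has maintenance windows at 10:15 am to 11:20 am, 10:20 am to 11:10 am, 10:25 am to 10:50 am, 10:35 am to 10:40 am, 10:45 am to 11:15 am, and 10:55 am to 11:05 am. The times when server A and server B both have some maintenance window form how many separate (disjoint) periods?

1

Merge the first list: 2:55 am-3:10 am, 5:45 am-6:15 am, 7:10 am-7:45 am, 10:30 am-1:25 pm.
Merge the second list: 10:15 am-11:20 am.
A ∩ B = 10:30 am-11:20 am.
That is 1 disjoint piece.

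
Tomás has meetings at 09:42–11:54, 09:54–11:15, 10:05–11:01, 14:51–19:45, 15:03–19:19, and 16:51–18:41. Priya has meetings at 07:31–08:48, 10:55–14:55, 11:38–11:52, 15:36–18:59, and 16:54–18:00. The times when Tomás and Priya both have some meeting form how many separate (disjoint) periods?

Merge the first list: 09:42-11:54, 14:51-19:45.
Merge the second list: 07:31-08:48, 10:55-14:55, 15:36-18:59.
A ∩ B = 10:55-11:54, 14:51-14:55, 15:36-18:59.
That is 3 disjoint pieces.

3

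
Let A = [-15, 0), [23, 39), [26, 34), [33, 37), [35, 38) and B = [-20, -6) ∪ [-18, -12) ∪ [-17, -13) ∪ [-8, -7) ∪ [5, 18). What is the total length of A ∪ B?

49

Merge the first list: [-15, 0), [23, 39).
Merge the second list: [-20, -6), [5, 18).
A ∪ B = [-20, 0), [5, 18), [23, 39).
Total: 20 + 13 + 16 = 49.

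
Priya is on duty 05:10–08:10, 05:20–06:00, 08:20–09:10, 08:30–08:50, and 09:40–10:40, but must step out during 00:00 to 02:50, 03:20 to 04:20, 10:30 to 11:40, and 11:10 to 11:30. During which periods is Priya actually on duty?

A, merged: 05:10–08:10, 08:20–09:10, 09:40–10:40.
B, merged: 00:00–02:50, 03:20–04:20, 10:30–11:40.
05:10–08:10: nothing removed.
08:20–09:10: nothing removed.
09:40–10:40 \ B = 09:40–10:30.

05:10–08:10, 08:20–09:10, 09:40–10:30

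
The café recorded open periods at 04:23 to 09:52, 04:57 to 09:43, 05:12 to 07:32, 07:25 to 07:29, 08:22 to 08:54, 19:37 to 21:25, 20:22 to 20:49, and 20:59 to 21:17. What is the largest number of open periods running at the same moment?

4

At 07:25, 4 of the intervals are simultaneously active.
No point has more.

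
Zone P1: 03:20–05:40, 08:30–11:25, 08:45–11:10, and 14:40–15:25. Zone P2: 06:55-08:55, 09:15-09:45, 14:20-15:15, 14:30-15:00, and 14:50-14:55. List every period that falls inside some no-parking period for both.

Merge the first list: 03:20-05:40, 08:30-11:25, 14:40-15:25.
Merge the second list: 06:55-08:55, 09:15-09:45, 14:20-15:15.
03:20-05:40 falls entirely outside B.
08:30-11:25 overlaps B on 08:30-08:55, 09:15-09:45.
14:40-15:25 overlaps B on 14:40-15:15.

08:30-08:55, 09:15-09:45, 14:40-15:15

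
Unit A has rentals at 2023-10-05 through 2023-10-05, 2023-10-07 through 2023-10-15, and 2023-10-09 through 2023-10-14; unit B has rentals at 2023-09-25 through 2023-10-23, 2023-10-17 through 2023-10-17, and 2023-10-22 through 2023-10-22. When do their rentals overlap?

2023-10-05 through 2023-10-05, 2023-10-07 through 2023-10-15

First set merges to 2023-10-05 through 2023-10-05, 2023-10-07 through 2023-10-15.
Second set merges to 2023-09-25 through 2023-10-23.
2023-10-05 through 2023-10-05 ∩ B → 2023-10-05 through 2023-10-05.
2023-10-07 through 2023-10-15 ∩ B → 2023-10-07 through 2023-10-15.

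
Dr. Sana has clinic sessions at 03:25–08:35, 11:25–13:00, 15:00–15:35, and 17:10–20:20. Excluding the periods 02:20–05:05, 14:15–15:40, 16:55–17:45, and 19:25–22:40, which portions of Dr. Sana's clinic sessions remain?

05:05–08:35, 11:25–13:00, 17:45–19:25

03:25–08:35 minus B → 05:05–08:35.
11:25–13:00: no B overlap → unchanged.
15:00–15:35: fully covered by B → removed.
17:10–20:20 minus B → 17:45–19:25.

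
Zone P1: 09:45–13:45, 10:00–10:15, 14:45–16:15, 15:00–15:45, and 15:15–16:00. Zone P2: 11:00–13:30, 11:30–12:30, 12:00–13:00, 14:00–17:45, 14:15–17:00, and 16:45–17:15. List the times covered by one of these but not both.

09:45-11:00, 13:30-13:45, 14:00-14:45, 16:15-17:45

A, merged: 09:45-13:45, 14:45-16:15.
B, merged: 11:00-13:30, 14:00-17:45.
Only in the first: 09:45-11:00, 13:30-13:45.
Only in the second: 14:00-14:45, 16:15-17:45.
Together these are the periods covered by exactly one.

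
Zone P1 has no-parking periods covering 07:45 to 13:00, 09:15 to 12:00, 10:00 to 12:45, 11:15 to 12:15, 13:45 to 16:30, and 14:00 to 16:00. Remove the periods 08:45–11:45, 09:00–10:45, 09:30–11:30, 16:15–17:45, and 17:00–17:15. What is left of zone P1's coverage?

07:45–08:45, 11:45–13:00, 13:45–16:15

Merge the first list: 07:45–13:00, 13:45–16:30.
Merge the second list: 08:45–11:45, 16:15–17:45.
07:45–13:00 minus B → 07:45–08:45, 11:45–13:00.
13:45–16:30 minus B → 13:45–16:15.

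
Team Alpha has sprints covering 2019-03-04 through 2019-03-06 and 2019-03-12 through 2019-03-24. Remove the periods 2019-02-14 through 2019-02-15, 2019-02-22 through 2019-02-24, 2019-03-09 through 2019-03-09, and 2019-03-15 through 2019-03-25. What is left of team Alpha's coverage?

2019-03-04 through 2019-03-06: nothing removed.
2019-03-12 through 2019-03-24 \ B = 2019-03-12 through 2019-03-14.

2019-03-04 through 2019-03-06, 2019-03-12 through 2019-03-14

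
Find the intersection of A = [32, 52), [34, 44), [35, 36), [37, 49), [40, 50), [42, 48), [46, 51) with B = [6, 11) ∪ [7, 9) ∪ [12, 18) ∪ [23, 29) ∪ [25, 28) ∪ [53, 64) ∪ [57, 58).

First set merges to [32, 52).
Second set merges to [6, 11), [12, 18), [23, 29), [53, 64).
[32, 52): no overlap with the second set.
No overlap.

none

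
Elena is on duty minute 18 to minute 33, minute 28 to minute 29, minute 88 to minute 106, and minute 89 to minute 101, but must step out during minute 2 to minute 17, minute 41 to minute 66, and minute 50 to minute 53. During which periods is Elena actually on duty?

Merge the first list: minute 18 to minute 33, minute 88 to minute 106.
Merge the second list: minute 2 to minute 17, minute 41 to minute 66.
minute 18 to minute 33: no B overlap → unchanged.
minute 88 to minute 106: no B overlap → unchanged.

minute 18 to minute 33, minute 88 to minute 106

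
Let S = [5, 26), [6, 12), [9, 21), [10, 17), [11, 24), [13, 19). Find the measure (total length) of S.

Merged: [5, 26).
Length: 21.

21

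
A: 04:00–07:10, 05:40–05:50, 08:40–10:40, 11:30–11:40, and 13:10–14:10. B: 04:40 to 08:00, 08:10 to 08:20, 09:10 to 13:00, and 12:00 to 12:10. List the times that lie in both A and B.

04:40-07:10, 09:10-10:40, 11:30-11:40

Merge the first list: 04:00-07:10, 08:40-10:40, 11:30-11:40, 13:10-14:10.
Merge the second list: 04:40-08:00, 08:10-08:20, 09:10-13:00.
04:00-07:10 ∩ B → 04:40-07:10.
08:40-10:40 ∩ B → 09:10-10:40.
11:30-11:40 ∩ B → 11:30-11:40.
13:10-14:10 meets no B interval.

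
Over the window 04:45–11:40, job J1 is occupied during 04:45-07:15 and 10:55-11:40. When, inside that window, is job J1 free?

07:15–10:55

After merging, the occupied span is 04:45–07:15, 10:55–11:40.
Complement within 04:45–11:40: 07:15–10:55.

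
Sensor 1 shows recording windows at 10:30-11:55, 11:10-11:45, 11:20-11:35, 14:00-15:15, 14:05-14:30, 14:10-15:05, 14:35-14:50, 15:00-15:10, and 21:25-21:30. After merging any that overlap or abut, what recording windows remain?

10:30–11:55, 14:00–15:15, 21:25–21:30

11:10–11:45 overlaps/touches 10:30–11:55 → extend to 10:30–11:55.
11:20–11:35 overlaps/touches 10:30–11:55 → extend to 10:30–11:55.
14:00–15:15 is disjoint → start new block.
14:05–14:30 overlaps/touches 14:00–15:15 → extend to 14:00–15:15.
14:10–15:05 overlaps/touches 14:00–15:15 → extend to 14:00–15:15.
14:35–14:50 overlaps/touches 14:00–15:15 → extend to 14:00–15:15.
15:00–15:10 overlaps/touches 14:00–15:15 → extend to 14:00–15:15.
21:25–21:30 is disjoint → start new block.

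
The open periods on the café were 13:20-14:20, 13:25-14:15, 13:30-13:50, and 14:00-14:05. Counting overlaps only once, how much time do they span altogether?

Merged: 13:20-14:20.
Length: 1 h.

1 h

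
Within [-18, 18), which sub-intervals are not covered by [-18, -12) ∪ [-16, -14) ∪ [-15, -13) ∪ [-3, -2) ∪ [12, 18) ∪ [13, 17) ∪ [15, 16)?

[-12, -3) ∪ [-2, 12)

The merged coverage is [-18, -12), [-3, -2), [12, 18).
Uncovered inside [-18, 18): [-12, -3), [-2, 12).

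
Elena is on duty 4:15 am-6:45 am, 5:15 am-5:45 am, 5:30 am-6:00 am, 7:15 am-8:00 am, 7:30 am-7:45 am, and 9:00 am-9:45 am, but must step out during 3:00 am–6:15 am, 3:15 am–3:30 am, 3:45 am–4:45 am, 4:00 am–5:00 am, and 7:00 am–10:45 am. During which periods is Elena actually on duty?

6:15 am-6:45 am

Merge the first list: 4:15 am-6:45 am, 7:15 am-8:00 am, 9:00 am-9:45 am.
Merge the second list: 3:00 am-6:15 am, 7:00 am-10:45 am.
4:15 am-6:45 am minus B → 6:15 am-6:45 am.
7:15 am-8:00 am: fully covered by B → removed.
9:00 am-9:45 am: fully covered by B → removed.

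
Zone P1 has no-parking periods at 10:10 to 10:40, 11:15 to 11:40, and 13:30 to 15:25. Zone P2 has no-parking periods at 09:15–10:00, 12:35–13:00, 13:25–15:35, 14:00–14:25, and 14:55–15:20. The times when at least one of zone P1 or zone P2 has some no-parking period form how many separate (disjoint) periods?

5

Merge the second list: 09:15–10:00, 12:35–13:00, 13:25–15:35.
A ∪ B = 09:15–10:00, 10:10–10:40, 11:15–11:40, 12:35–13:00, 13:25–15:35.
That is 5 disjoint pieces.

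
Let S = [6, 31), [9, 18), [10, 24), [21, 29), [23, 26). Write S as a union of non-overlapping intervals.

[6, 31)

[9, 18) overlaps/touches [6, 31) → extend to [6, 31).
[10, 24) overlaps/touches [6, 31) → extend to [6, 31).
[21, 29) overlaps/touches [6, 31) → extend to [6, 31).
[23, 26) overlaps/touches [6, 31) → extend to [6, 31).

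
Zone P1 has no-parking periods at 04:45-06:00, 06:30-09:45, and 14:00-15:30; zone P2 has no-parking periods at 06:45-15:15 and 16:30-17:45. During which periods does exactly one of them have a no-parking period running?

Only in the first: 04:45-06:00, 06:30-06:45, 15:15-15:30.
Only in the second: 09:45-14:00, 16:30-17:45.
Together these are the periods covered by exactly one.

04:45-06:00, 06:30-06:45, 09:45-14:00, 15:15-15:30, 16:30-17:45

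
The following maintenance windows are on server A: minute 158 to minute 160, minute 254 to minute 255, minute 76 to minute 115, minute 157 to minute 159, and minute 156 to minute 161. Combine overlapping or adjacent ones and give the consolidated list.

minute 76 to minute 115, minute 156 to minute 161, minute 254 to minute 255

Sort by start: minute 76 to minute 115, minute 156 to minute 161, minute 157 to minute 159, minute 158 to minute 160, minute 254 to minute 255.
minute 156 to minute 161 is disjoint → start new block.
minute 157 to minute 159 overlaps/touches minute 156 to minute 161 → extend to minute 156 to minute 161.
minute 158 to minute 160 overlaps/touches minute 156 to minute 161 → extend to minute 156 to minute 161.
minute 254 to minute 255 is disjoint → start new block.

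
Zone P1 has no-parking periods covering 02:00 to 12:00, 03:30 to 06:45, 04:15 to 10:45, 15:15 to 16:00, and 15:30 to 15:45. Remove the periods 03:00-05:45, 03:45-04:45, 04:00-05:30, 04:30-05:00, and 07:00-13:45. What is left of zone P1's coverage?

02:00-03:00, 05:45-07:00, 15:15-16:00

First set merges to 02:00-12:00, 15:15-16:00.
Second set merges to 03:00-05:45, 07:00-13:45.
02:00-12:00 \ B = 02:00-03:00, 05:45-07:00.
15:15-16:00: nothing removed.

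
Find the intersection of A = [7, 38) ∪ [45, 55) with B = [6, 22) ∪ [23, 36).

[7, 22) ∪ [23, 36)

[7, 38) ∩ B → [7, 22), [23, 36).
[45, 55) meets no B interval.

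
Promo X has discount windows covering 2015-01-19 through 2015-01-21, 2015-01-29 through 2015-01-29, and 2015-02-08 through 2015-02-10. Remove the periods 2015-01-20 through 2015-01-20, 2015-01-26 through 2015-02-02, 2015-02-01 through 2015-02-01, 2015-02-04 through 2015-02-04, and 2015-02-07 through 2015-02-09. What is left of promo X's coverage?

Merge the second list: 2015-01-20 through 2015-01-20, 2015-01-26 through 2015-02-02, 2015-02-04 through 2015-02-04, 2015-02-07 through 2015-02-09.
2015-01-19 through 2015-01-21 \ B = 2015-01-19 through 2015-01-19, 2015-01-21 through 2015-01-21.
2015-01-29 through 2015-01-29: entirely removed.
2015-02-08 through 2015-02-10 \ B = 2015-02-10 through 2015-02-10.

2015-01-19 through 2015-01-19, 2015-01-21 through 2015-01-21, 2015-02-10 through 2015-02-10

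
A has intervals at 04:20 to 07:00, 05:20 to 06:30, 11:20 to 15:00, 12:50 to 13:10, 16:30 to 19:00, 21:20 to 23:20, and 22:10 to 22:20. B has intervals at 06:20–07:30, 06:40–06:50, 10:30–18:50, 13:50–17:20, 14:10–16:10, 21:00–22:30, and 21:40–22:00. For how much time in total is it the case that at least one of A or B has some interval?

A, merged: 04:20–07:00, 11:20–15:00, 16:30–19:00, 21:20–23:20.
B, merged: 06:20–07:30, 10:30–18:50, 21:00–22:30.
A ∪ B = 04:20–07:30, 10:30–19:00, 21:00–23:20.
Total: 3 h 10 min + 8 h 30 min + 2 h 20 min = 14 h.

14 h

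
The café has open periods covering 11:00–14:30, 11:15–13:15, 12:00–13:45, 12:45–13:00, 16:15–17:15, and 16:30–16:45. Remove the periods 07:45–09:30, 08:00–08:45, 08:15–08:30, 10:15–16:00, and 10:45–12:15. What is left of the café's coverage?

16:15-17:15

Merge the first list: 11:00-14:30, 16:15-17:15.
Merge the second list: 07:45-09:30, 10:15-16:00.
11:00-14:30: fully covered by B → removed.
16:15-17:15: no B overlap → unchanged.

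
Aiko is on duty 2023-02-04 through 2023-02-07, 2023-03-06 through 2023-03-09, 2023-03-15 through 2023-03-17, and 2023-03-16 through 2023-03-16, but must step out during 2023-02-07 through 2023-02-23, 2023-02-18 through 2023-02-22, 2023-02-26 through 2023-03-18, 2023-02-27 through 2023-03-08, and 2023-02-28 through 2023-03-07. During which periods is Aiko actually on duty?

A, merged: 2023-02-04 through 2023-02-07, 2023-03-06 through 2023-03-09, 2023-03-15 through 2023-03-17.
B, merged: 2023-02-07 through 2023-02-23, 2023-02-26 through 2023-03-18.
2023-02-04 through 2023-02-07 minus B → 2023-02-04 through 2023-02-06.
2023-03-06 through 2023-03-09: fully covered by B → removed.
2023-03-15 through 2023-03-17: fully covered by B → removed.

2023-02-04 through 2023-02-06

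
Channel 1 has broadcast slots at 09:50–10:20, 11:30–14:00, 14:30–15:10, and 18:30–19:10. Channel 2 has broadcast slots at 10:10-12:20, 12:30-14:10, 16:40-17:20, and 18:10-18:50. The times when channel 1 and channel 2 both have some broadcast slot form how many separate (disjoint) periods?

4

A ∩ B = 10:10–10:20, 11:30–12:20, 12:30–14:00, 18:30–18:50.
That is 4 disjoint pieces.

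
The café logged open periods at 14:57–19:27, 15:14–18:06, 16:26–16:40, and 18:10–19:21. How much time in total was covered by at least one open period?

4 h 30 min

Merged: 14:57-19:27.
Length: 4 h 30 min.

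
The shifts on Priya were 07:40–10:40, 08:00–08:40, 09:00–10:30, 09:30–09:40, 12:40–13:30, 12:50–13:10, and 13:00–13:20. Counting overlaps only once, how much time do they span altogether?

3 h 50 min

Merged: 07:40–10:40, 12:40–13:30.
Lengths: 3 h + 50 min = 3 h 50 min.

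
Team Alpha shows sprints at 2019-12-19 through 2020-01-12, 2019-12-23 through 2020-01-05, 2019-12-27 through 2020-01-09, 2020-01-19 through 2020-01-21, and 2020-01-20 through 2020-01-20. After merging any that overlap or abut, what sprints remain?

2019-12-19 through 2020-01-12, 2020-01-19 through 2020-01-21

2019-12-23 through 2020-01-05 overlaps/touches 2019-12-19 through 2020-01-12 → extend to 2019-12-19 through 2020-01-12.
2019-12-27 through 2020-01-09 overlaps/touches 2019-12-19 through 2020-01-12 → extend to 2019-12-19 through 2020-01-12.
2020-01-19 through 2020-01-21 is disjoint → start new block.
2020-01-20 through 2020-01-20 overlaps/touches 2020-01-19 through 2020-01-21 → extend to 2020-01-19 through 2020-01-21.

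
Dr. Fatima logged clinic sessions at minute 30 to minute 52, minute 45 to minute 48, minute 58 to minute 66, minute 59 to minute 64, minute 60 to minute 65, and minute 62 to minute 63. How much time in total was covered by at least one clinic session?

30 minutes

Merged: minute 30 to minute 52, minute 58 to minute 66.
Lengths: 22 minutes + 8 minutes = 30 minutes.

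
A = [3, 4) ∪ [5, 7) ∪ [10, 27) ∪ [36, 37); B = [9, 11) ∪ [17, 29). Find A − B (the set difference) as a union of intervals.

[3, 4) ∪ [5, 7) ∪ [11, 17) ∪ [36, 37)

[3, 4) is untouched.
[5, 7) is untouched.
[10, 27) with B removed leaves [11, 17).
[36, 37) is untouched.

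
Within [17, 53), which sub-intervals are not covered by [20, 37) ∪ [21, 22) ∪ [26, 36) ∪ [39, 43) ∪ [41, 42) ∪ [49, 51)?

[17, 20) ∪ [37, 39) ∪ [43, 49) ∪ [51, 53)

The merged coverage is [20, 37), [39, 43), [49, 51).
Complement within [17, 53): [17, 20), [37, 39), [43, 49), [51, 53).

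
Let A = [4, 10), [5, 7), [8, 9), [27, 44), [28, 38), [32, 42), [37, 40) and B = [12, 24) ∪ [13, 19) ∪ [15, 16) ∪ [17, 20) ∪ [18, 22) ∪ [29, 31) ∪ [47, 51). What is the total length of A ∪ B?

Merge the first list: [4, 10), [27, 44).
Merge the second list: [12, 24), [29, 31), [47, 51).
A ∪ B = [4, 10), [12, 24), [27, 44), [47, 51).
Total: 6 + 12 + 17 + 4 = 39.

39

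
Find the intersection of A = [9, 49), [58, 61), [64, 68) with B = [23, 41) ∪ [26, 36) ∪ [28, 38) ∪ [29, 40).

[23, 41)

Second set merges to [23, 41).
[9, 49) overlaps B on [23, 41).
[58, 61) falls entirely outside B.
[64, 68) falls entirely outside B.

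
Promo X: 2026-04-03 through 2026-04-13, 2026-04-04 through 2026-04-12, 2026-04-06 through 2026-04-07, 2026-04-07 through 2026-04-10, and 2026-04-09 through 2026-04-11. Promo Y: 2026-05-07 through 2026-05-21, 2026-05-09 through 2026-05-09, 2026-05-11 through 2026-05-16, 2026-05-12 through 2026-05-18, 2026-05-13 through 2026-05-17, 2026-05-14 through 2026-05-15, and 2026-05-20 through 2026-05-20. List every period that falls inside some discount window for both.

A, merged: 2026-04-03 through 2026-04-13.
B, merged: 2026-05-07 through 2026-05-21.
2026-04-03 through 2026-04-13: no overlap with the second set.
No overlap.

none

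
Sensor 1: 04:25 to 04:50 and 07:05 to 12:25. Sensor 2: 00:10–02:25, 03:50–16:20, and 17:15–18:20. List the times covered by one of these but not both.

00:10–02:25, 03:50–04:25, 04:50–07:05, 12:25–16:20, 17:15–18:20

A but not B: none.
B but not A: 00:10–02:25, 03:50–04:25, 04:50–07:05, 12:25–16:20, 17:15–18:20.
Combining gives A △ B.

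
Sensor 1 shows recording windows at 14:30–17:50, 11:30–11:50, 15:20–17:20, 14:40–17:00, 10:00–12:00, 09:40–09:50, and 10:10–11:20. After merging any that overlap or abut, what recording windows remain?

09:40–09:50, 10:00–12:00, 14:30–17:50

Sort by start: 09:40–09:50, 10:00–12:00, 10:10–11:20, 11:30–11:50, 14:30–17:50, 14:40–17:00, 15:20–17:20.
10:00–12:00 is disjoint → start new block.
10:10–11:20 overlaps/touches 10:00–12:00 → extend to 10:00–12:00.
11:30–11:50 overlaps/touches 10:00–12:00 → extend to 10:00–12:00.
14:30–17:50 is disjoint → start new block.
14:40–17:00 overlaps/touches 14:30–17:50 → extend to 14:30–17:50.
15:20–17:20 overlaps/touches 14:30–17:50 → extend to 14:30–17:50.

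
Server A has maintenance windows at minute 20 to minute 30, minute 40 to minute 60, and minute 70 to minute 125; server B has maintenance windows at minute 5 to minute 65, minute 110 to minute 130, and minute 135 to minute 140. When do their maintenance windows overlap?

minute 20 to minute 30, minute 40 to minute 60, minute 110 to minute 125

minute 20 to minute 30 meets the second set on minute 20 to minute 30.
minute 40 to minute 60 meets the second set on minute 40 to minute 60.
minute 70 to minute 125 meets the second set on minute 110 to minute 125.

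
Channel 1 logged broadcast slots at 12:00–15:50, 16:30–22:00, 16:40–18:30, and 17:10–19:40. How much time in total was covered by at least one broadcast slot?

9 h 20 min

Merged: 12:00–15:50, 16:30–22:00.
Lengths: 3 h 50 min + 5 h 30 min = 9 h 20 min.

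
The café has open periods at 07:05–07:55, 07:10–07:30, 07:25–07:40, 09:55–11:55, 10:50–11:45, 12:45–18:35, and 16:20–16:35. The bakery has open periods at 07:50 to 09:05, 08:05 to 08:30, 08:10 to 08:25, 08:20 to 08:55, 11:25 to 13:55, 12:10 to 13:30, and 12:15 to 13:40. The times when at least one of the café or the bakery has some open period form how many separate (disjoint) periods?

2

A, merged: 07:05–07:55, 09:55–11:55, 12:45–18:35.
B, merged: 07:50–09:05, 11:25–13:55.
A ∪ B = 07:05–09:05, 09:55–18:35.
That is 2 disjoint pieces.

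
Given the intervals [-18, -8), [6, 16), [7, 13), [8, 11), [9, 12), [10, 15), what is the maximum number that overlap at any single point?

5

At 10, 5 of the intervals are simultaneously active.
No point has more.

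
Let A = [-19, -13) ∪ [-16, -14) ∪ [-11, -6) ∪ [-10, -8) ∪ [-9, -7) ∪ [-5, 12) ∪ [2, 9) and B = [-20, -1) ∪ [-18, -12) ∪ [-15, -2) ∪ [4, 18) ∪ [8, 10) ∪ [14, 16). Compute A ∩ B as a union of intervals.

[-19, -13) ∪ [-11, -6) ∪ [-5, -1) ∪ [4, 12)

First set merges to [-19, -13), [-11, -6), [-5, 12).
Second set merges to [-20, -1), [4, 18).
[-19, -13) ∩ B → [-19, -13).
[-11, -6) ∩ B → [-11, -6).
[-5, 12) ∩ B → [-5, -1), [4, 12).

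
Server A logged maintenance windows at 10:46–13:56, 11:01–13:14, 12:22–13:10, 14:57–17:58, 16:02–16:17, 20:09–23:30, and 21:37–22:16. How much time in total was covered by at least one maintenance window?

Merged: 10:46–13:56, 14:57–17:58, 20:09–23:30.
Lengths: 3 h 10 min + 3 h 1 min + 3 h 21 min = 9 h 32 min.

9 h 32 min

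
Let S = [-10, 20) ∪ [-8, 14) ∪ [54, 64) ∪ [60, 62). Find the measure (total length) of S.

40

Merged: [-10, 20), [54, 64).
Lengths: 30 + 10 = 40.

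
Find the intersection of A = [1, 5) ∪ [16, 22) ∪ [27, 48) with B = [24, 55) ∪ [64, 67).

[27, 48)

[1, 5) meets no B interval.
[16, 22) meets no B interval.
[27, 48) ∩ B → [27, 48).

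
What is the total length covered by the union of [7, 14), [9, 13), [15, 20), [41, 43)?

Merged: [7, 14), [15, 20), [41, 43).
Lengths: 7 + 5 + 2 = 14.

14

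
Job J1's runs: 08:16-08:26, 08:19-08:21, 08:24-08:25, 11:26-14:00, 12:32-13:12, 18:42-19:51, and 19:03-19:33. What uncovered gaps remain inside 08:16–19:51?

08:26-11:26, 14:00-18:42

The merged coverage is 08:16-08:26, 11:26-14:00, 18:42-19:51.
Gaps within 08:16-19:51: 08:26-11:26, 14:00-18:42.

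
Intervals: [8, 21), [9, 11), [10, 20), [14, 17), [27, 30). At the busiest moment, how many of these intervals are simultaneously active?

3

Sweep endpoints in order; track running count of active intervals.
Peak of 3 reached at 10.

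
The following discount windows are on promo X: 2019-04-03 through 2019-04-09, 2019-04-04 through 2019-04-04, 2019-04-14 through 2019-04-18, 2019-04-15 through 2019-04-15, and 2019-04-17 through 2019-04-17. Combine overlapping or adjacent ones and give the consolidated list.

2019-04-03 through 2019-04-09, 2019-04-14 through 2019-04-18

2019-04-04 through 2019-04-04 overlaps/touches 2019-04-03 through 2019-04-09 → extend to 2019-04-03 through 2019-04-09.
2019-04-14 through 2019-04-18 is disjoint → start new block.
2019-04-15 through 2019-04-15 overlaps/touches 2019-04-14 through 2019-04-18 → extend to 2019-04-14 through 2019-04-18.
2019-04-17 through 2019-04-17 overlaps/touches 2019-04-14 through 2019-04-18 → extend to 2019-04-14 through 2019-04-18.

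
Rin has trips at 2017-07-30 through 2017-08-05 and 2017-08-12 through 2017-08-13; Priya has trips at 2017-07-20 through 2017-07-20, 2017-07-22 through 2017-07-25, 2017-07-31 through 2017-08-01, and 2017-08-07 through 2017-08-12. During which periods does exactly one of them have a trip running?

2017-07-20 through 2017-07-20, 2017-07-22 through 2017-07-25, 2017-07-30 through 2017-07-30, 2017-08-02 through 2017-08-05, 2017-08-07 through 2017-08-11, 2017-08-13 through 2017-08-13

A but not B: 2017-07-30 through 2017-07-30, 2017-08-02 through 2017-08-05, 2017-08-13 through 2017-08-13.
B but not A: 2017-07-20 through 2017-07-20, 2017-07-22 through 2017-07-25, 2017-08-07 through 2017-08-11.
Combining gives A △ B.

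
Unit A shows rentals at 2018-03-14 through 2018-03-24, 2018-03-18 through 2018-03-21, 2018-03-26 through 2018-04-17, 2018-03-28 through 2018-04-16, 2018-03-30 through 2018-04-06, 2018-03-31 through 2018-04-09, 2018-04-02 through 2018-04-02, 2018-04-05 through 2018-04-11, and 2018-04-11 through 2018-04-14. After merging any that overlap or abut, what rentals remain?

2018-03-14 through 2018-03-24, 2018-03-26 through 2018-04-17

2018-03-18 through 2018-03-21 overlaps/touches 2018-03-14 through 2018-03-24 → extend to 2018-03-14 through 2018-03-24.
2018-03-26 through 2018-04-17 is disjoint → start new block.
2018-03-28 through 2018-04-16 overlaps/touches 2018-03-26 through 2018-04-17 → extend to 2018-03-26 through 2018-04-17.
2018-03-30 through 2018-04-06 overlaps/touches 2018-03-26 through 2018-04-17 → extend to 2018-03-26 through 2018-04-17.
2018-03-31 through 2018-04-09 overlaps/touches 2018-03-26 through 2018-04-17 → extend to 2018-03-26 through 2018-04-17.
2018-04-02 through 2018-04-02 overlaps/touches 2018-03-26 through 2018-04-17 → extend to 2018-03-26 through 2018-04-17.
2018-04-05 through 2018-04-11 overlaps/touches 2018-03-26 through 2018-04-17 → extend to 2018-03-26 through 2018-04-17.
2018-04-11 through 2018-04-14 overlaps/touches 2018-03-26 through 2018-04-17 → extend to 2018-03-26 through 2018-04-17.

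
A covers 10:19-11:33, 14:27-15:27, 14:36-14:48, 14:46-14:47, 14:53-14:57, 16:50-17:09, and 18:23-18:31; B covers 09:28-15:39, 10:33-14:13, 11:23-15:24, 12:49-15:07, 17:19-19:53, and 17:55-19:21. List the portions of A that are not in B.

16:50-17:09

Merge the first list: 10:19-11:33, 14:27-15:27, 16:50-17:09, 18:23-18:31.
Merge the second list: 09:28-15:39, 17:19-19:53.
10:19-11:33 lies entirely inside B → drops out.
14:27-15:27 lies entirely inside B → drops out.
16:50-17:09 is untouched.
18:23-18:31 lies entirely inside B → drops out.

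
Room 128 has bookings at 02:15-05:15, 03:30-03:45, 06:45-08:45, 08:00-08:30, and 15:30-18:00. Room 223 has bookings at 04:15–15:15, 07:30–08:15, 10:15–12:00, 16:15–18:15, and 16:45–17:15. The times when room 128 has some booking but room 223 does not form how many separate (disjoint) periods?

A, merged: 02:15-05:15, 06:45-08:45, 15:30-18:00.
B, merged: 04:15-15:15, 16:15-18:15.
A \ B = 02:15-04:15, 15:30-16:15.
That is 2 disjoint pieces.

2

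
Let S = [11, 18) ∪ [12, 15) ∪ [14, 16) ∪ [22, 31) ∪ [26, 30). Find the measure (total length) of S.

16

Merged: [11, 18), [22, 31).
Lengths: 7 + 9 = 16.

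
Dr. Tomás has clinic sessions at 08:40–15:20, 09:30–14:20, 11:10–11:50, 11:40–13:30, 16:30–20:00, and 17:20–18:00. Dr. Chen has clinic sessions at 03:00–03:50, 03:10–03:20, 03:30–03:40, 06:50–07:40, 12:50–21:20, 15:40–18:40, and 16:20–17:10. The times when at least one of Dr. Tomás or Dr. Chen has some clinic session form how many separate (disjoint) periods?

3

Merge the first list: 08:40–15:20, 16:30–20:00.
Merge the second list: 03:00–03:50, 06:50–07:40, 12:50–21:20.
A ∪ B = 03:00–03:50, 06:50–07:40, 08:40–21:20.
That is 3 disjoint pieces.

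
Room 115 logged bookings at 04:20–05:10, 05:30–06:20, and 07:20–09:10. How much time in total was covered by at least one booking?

3 h 30 min

Merged: 04:20–05:10, 05:30–06:20, 07:20–09:10.
Lengths: 50 min + 50 min + 1 h 50 min = 3 h 30 min.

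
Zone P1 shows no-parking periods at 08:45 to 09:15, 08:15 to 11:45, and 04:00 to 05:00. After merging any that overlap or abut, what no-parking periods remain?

04:00–05:00, 08:15–11:45

Sort by start: 04:00–05:00, 08:15–11:45, 08:45–09:15.
08:15–11:45 is disjoint → start new block.
08:45–09:15 overlaps/touches 08:15–11:45 → extend to 08:15–11:45.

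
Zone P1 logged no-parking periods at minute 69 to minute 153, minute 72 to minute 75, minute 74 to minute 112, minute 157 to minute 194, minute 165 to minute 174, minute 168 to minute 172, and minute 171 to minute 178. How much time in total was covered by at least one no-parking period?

121 minutes

Merged: minute 69 to minute 153, minute 157 to minute 194.
Lengths: 84 minutes + 37 minutes = 121 minutes.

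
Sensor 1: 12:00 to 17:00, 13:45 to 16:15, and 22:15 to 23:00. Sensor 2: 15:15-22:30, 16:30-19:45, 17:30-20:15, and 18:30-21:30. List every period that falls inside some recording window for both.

First set merges to 12:00–17:00, 22:15–23:00.
Second set merges to 15:15–22:30.
12:00–17:00 ∩ B → 15:15–17:00.
22:15–23:00 ∩ B → 22:15–22:30.

15:15–17:00, 22:15–22:30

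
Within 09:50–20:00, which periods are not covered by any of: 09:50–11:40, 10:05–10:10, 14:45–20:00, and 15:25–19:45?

After merging, the occupied span is 09:50–11:40, 14:45–20:00.
Uncovered inside 09:50–20:00: 11:40–14:45.

11:40–14:45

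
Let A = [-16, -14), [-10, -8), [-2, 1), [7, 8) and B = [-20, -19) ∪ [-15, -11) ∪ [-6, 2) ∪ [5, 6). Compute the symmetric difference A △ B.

A \ B = [-16, -15), [-10, -8), [7, 8).
B \ A = [-20, -19), [-14, -11), [-6, -2), [1, 2), [5, 6).
Union of the two gives the symmetric difference.

[-20, -19) ∪ [-16, -15) ∪ [-14, -11) ∪ [-10, -8) ∪ [-6, -2) ∪ [1, 2) ∪ [5, 6) ∪ [7, 8)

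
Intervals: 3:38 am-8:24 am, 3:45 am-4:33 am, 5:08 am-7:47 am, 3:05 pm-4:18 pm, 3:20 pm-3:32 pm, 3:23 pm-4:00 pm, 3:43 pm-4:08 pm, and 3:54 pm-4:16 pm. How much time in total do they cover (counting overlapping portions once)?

Merged: 3:38 am–8:24 am, 3:05 pm–4:18 pm.
Lengths: 4 h 46 min + 1 h 13 min = 5 h 59 min.

5 h 59 min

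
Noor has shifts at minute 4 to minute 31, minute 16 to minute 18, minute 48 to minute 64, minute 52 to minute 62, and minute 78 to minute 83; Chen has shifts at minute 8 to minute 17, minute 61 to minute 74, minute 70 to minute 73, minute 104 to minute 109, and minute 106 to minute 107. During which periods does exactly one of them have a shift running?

First set merges to minute 4 to minute 31, minute 48 to minute 64, minute 78 to minute 83.
Second set merges to minute 8 to minute 17, minute 61 to minute 74, minute 104 to minute 109.
Only in the first: minute 4 to minute 8, minute 17 to minute 31, minute 48 to minute 61, minute 78 to minute 83.
Only in the second: minute 64 to minute 74, minute 104 to minute 109.
Together these are the periods covered by exactly one.

minute 4 to minute 8, minute 17 to minute 31, minute 48 to minute 61, minute 64 to minute 74, minute 78 to minute 83, minute 104 to minute 109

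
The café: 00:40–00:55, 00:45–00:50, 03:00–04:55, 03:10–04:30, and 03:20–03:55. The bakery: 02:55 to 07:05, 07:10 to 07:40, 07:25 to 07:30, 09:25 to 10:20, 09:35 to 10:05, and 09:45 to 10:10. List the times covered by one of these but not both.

00:40–00:55, 02:55–03:00, 04:55–07:05, 07:10–07:40, 09:25–10:20

Merge the first list: 00:40–00:55, 03:00–04:55.
Merge the second list: 02:55–07:05, 07:10–07:40, 09:25–10:20.
A but not B: 00:40–00:55.
B but not A: 02:55–03:00, 04:55–07:05, 07:10–07:40, 09:25–10:20.
Combining gives A △ B.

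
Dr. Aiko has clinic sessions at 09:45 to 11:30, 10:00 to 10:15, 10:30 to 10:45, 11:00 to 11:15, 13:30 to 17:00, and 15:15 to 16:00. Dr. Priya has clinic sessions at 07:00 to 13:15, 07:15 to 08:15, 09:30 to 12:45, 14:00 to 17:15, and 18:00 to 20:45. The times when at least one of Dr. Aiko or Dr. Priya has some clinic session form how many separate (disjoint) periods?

A, merged: 09:45–11:30, 13:30–17:00.
B, merged: 07:00–13:15, 14:00–17:15, 18:00–20:45.
A ∪ B = 07:00–13:15, 13:30–17:15, 18:00–20:45.
That is 3 disjoint pieces.

3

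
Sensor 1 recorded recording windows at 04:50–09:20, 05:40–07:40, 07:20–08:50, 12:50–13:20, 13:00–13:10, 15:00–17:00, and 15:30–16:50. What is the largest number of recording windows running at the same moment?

3

Sweep endpoints in order; track running count of active intervals.
Peak of 3 reached at 07:20.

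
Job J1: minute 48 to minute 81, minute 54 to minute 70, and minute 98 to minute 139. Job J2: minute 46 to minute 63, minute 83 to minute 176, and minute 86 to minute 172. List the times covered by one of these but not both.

First set merges to minute 48 to minute 81, minute 98 to minute 139.
Second set merges to minute 46 to minute 63, minute 83 to minute 176.
Only in the first: minute 63 to minute 81.
Only in the second: minute 46 to minute 48, minute 83 to minute 98, minute 139 to minute 176.
Together these are the periods covered by exactly one.

minute 46 to minute 48, minute 63 to minute 81, minute 83 to minute 98, minute 139 to minute 176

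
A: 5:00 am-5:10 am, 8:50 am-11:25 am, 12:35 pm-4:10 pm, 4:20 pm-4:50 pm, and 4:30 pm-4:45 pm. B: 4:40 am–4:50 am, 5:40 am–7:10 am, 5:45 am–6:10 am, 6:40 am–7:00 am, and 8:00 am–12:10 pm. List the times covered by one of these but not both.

A, merged: 5:00 am–5:10 am, 8:50 am–11:25 am, 12:35 pm–4:10 pm, 4:20 pm–4:50 pm.
B, merged: 4:40 am–4:50 am, 5:40 am–7:10 am, 8:00 am–12:10 pm.
Only in the first: 5:00 am–5:10 am, 12:35 pm–4:10 pm, 4:20 pm–4:50 pm.
Only in the second: 4:40 am–4:50 am, 5:40 am–7:10 am, 8:00 am–8:50 am, 11:25 am–12:10 pm.
Together these are the periods covered by exactly one.

4:40 am–4:50 am, 5:00 am–5:10 am, 5:40 am–7:10 am, 8:00 am–8:50 am, 11:25 am–12:10 pm, 12:35 pm–4:10 pm, 4:20 pm–4:50 pm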